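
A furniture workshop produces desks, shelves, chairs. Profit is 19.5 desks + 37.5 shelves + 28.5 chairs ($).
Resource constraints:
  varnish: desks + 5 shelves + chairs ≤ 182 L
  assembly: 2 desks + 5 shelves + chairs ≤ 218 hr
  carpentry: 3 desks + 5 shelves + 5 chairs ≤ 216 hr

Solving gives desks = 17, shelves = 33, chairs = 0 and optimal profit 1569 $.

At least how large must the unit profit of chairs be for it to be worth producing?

31.5

At the optimum: varnish uses 182 of 182 (binding); assembly uses 199 of 218 (slack = 19); carpentry uses 216 of 216 (binding).
Slack constraints have shadow price 0 (complementary slackness).
The binding rows give the dual system: 1·y_varnish + 3·y_carpentry = 19.5 and 5·y_varnish + 5·y_carpentry = 37.5.
→ y_varnish = 1.5 and y_carpentry = 6.
chairs enters the basis when its profit ≥ yᵀa₃ = 1.5·1 + 6·5 = 31.5.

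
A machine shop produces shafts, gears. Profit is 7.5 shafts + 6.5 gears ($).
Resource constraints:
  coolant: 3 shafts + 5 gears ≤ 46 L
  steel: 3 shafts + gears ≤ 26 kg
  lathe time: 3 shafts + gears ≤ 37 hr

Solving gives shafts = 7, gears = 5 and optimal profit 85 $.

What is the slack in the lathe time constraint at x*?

11

lathe time used = 3·7 + 1·5 = 26; slack = 37 − 26 = 11.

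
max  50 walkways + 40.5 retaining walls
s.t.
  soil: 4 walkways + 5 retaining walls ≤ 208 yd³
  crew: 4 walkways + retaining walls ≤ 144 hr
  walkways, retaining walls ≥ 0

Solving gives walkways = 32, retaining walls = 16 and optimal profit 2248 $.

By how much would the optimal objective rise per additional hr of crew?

5.5

Check each constraint at x*: soil 208/208 (tight); crew 144/144 (tight).
From A_Bᵀ y = c: 4·y_soil + 4·y_crew = 50; 5·y_soil + 1·y_crew = 40.5.
This yields shadow prices y_soil = 7, y_crew = 5.5.
Shadow price of crew = 5.5.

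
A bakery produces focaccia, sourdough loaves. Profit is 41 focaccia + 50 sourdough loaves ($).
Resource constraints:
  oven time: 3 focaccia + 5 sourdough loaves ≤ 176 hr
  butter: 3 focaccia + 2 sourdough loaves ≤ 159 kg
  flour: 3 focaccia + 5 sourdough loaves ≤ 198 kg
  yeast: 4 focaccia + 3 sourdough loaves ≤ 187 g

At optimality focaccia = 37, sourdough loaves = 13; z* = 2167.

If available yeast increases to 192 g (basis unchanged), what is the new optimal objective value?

At the optimum: oven time uses 176 of 176 (binding); butter uses 137 of 159 (slack = 22); flour uses 176 of 198 (slack = 22); yeast uses 187 of 187 (binding).
Slack constraints have shadow price 0 (complementary slackness).
From A_Bᵀ y = c: 3·y_oven time + 4·y_yeast = 41; 5·y_oven time + 3·y_yeast = 50.
Solving: y_oven time = 7, y_yeast = 5.
Δz = y_yeast·Δb = 5 × (5) = 25, so new z* = 2167 + 25 = 2192.

2192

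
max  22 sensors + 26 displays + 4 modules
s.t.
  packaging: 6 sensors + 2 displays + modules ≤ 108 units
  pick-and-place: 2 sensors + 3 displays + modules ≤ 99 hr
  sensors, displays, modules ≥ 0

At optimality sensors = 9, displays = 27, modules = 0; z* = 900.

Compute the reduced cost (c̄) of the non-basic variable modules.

-5

Check each constraint at x*: packaging 108/108 (tight); pick-and-place 99/99 (tight).
The binding rows give the dual system: 6·y_packaging + 2·y_pick-and-place = 22 and 2·y_packaging + 3·y_pick-and-place = 26.
Solving: y_packaging = 1, y_pick-and-place = 8.
Reduced cost of modules: c₃ − yᵀa₃ = 4 − (1·1 + 8·1) = 4 − 9 = -5.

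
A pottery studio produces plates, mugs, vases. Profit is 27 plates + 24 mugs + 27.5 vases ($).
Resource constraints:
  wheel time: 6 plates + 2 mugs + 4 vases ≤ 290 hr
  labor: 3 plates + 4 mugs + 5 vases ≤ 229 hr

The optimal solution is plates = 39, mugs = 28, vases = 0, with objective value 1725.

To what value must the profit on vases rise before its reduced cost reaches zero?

Check each constraint at x*: wheel time 290/290 (tight); labor 229/229 (tight).
From A_Bᵀ y = c: 6·y_wheel time + 3·y_labor = 27; 2·y_wheel time + 4·y_labor = 24.
Solving: y_wheel time = 2, y_labor = 5.
vases enters the basis when its profit ≥ yᵀa₃ = 2·4 + 5·5 = 33.

33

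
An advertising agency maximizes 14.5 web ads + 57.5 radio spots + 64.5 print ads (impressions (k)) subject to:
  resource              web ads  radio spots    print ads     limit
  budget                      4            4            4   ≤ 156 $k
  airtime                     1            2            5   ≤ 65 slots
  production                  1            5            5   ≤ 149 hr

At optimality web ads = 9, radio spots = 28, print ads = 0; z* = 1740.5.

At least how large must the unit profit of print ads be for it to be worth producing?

Binding: airtime and production. Non-binding: budget (8 unused).
Since budget is not tight, its dual is 0.
Dual feasibility on the basic columns requires 1·y_airtime + 1·y_production = 14.5, 2·y_airtime + 5·y_production = 57.5.
This yields shadow prices y_airtime = 5, y_production = 9.5.
print ads enters the basis when its profit ≥ yᵀa₃ = 5·5 + 9.5·5 = 72.5.

72.5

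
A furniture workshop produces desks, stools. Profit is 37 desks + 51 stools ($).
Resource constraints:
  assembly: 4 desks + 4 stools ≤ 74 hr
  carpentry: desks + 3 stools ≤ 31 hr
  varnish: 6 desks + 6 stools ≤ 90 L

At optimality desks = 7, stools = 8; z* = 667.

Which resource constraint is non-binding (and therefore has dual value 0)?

assembly: 60/74 (slack 14)
carpentry: 31/31 (binding)
varnish: 90/90 (binding)
By complementary slackness, a constraint with positive slack has shadow price 0 → assembly.

assembly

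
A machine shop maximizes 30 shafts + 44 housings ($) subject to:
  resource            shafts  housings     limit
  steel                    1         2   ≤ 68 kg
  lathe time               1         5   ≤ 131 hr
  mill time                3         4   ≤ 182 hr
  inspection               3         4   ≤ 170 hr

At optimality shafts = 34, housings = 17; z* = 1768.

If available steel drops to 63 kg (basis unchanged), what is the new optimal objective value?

1738

Binding: steel and inspection. Non-binding: lathe time (12 unused), mill time (12 unused).
By complementary slackness, y = 0 for the non-binding constraints.
The binding rows give the dual system: 1·y_steel + 3·y_inspection = 30 and 2·y_steel + 4·y_inspection = 44.
→ y_steel = 6 and y_inspection = 8.
Δz = y_steel·Δb = 6 × (-5) = -30, so new z* = 1768 − 30 = 1738.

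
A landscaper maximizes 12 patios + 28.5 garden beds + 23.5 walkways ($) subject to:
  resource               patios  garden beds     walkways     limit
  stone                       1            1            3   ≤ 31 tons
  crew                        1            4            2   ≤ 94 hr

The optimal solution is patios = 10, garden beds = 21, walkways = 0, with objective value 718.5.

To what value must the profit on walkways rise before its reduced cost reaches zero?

Check each constraint at x*: stone 31/31 (tight); crew 94/94 (tight).
Dual feasibility on the basic columns requires 1·y_stone + 1·y_crew = 12, 1·y_stone + 4·y_crew = 28.5.
This yields shadow prices y_stone = 6.5, y_crew = 5.5.
walkways enters the basis when its profit ≥ yᵀa₃ = 6.5·3 + 5.5·2 = 30.5.

30.5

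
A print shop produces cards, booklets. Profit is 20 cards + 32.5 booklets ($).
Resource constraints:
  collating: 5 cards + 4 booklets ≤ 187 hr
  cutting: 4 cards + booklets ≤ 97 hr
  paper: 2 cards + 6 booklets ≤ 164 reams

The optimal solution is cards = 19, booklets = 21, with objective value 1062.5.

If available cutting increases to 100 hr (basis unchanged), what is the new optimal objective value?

1070

At the optimum: collating uses 179 of 187 (slack = 8); cutting uses 97 of 97 (binding); paper uses 164 of 164 (binding).
Slack constraints have shadow price 0 (complementary slackness).
The binding rows give the dual system: 4·y_cutting + 2·y_paper = 20 and 1·y_cutting + 6·y_paper = 32.5.
Solving: y_cutting = 2.5, y_paper = 5.
Δz = y_cutting·Δb = 2.5 × (3) = 7.5, so new z* = 1062.5 + 7.5 = 1070.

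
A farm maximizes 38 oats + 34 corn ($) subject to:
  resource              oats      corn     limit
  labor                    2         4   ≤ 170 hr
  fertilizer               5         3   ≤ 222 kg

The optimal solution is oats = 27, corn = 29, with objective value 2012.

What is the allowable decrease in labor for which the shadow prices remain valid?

81.2

Binding constraints: labor, fertilizer. The basis is B = [[2,4],[5,3]] with det -14.
Per unit decrease in labor, x* moves by d = (0.2143, -0.3571).
The basis stays optimal until corn reaches 0; allowable decrease = 81.2 hr.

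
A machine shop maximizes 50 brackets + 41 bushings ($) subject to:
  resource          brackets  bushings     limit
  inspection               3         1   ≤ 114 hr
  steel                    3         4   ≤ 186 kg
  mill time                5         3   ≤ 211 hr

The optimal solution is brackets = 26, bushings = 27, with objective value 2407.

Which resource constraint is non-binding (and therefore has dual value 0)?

inspection: 105/114 (slack 9)
steel: 186/186 (binding)
mill time: 211/211 (binding)
By complementary slackness, a constraint with positive slack has shadow price 0 → inspection.

inspection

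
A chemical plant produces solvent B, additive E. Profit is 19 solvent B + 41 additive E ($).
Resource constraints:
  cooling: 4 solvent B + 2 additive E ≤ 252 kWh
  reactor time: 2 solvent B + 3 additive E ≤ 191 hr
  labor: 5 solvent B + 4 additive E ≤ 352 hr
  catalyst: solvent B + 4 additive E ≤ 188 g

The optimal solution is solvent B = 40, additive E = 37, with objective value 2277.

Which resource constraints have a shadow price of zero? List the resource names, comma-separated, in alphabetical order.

cooling, labor

cooling: 234/252 (slack 18)
reactor time: 191/191 (binding)
labor: 348/352 (slack 4)
catalyst: 188/188 (binding)
By complementary slackness, a constraint with positive slack has shadow price 0 → cooling, labor.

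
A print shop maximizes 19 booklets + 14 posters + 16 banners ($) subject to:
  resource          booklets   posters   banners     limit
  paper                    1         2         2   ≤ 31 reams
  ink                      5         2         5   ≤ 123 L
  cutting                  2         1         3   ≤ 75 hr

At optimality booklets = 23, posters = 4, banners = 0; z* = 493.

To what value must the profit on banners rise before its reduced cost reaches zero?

23

Check each constraint at x*: paper 31/31 (tight); ink 123/123 (tight); cutting 50/75 (slack 25).
Slack constraints have shadow price 0 (complementary slackness).
From A_Bᵀ y = c: 1·y_paper + 5·y_ink = 19; 2·y_paper + 2·y_ink = 14.
This yields shadow prices y_paper = 4, y_ink = 3.
banners enters the basis when its profit ≥ yᵀa₃ = 4·2 + 3·5 = 23.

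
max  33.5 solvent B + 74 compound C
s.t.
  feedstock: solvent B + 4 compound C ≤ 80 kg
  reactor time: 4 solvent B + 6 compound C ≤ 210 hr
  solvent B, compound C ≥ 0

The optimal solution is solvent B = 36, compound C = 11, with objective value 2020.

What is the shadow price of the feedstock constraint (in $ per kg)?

At the optimum: feedstock uses 80 of 80 (binding); reactor time uses 210 of 210 (binding).
From A_Bᵀ y = c: 1·y_feedstock + 4·y_reactor time = 33.5; 4·y_feedstock + 6·y_reactor time = 74.
This yields shadow prices y_feedstock = 9.5, y_reactor time = 6.
Shadow price of feedstock = 9.5.

9.5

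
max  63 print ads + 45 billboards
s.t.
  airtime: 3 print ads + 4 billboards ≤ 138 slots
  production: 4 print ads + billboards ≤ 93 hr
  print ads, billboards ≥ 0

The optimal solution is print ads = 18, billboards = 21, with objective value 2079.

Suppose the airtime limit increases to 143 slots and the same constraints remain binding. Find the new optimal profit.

2124

Both airtime and production are binding at x*.
The binding rows give the dual system: 3·y_airtime + 4·y_production = 63 and 4·y_airtime + 1·y_production = 45.
Solving: y_airtime = 9, y_production = 9.
Δz = y_airtime·Δb = 9 × (5) = 45, so new z* = 2079 + 45 = 2124.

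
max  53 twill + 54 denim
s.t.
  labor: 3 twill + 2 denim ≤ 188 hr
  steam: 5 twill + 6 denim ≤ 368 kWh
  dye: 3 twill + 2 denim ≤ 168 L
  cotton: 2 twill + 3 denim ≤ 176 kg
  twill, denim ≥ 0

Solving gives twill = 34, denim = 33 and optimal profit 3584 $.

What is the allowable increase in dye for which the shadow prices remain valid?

Binding constraints: steam, dye. The basis is B = [[5,6],[3,2]] with det -8.
Per unit increase in dye, x* moves by d = (0.75, -0.625).
The basis stays optimal until labor becomes binding; allowable increase = 20 L.

20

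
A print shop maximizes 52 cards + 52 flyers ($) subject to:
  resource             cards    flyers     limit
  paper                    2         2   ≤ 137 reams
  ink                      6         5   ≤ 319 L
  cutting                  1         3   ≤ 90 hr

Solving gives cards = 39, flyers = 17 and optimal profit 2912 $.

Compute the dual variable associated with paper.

Check each constraint at x*: paper 112/137 (slack 25); ink 319/319 (tight); cutting 90/90 (tight).
By complementary slackness, y = 0 for the non-binding constraint.
From A_Bᵀ y = c: 6·y_ink + 1·y_cutting = 52; 5·y_ink + 3·y_cutting = 52.
Solving: y_ink = 8, y_cutting = 4.
Shadow price of paper = 0.

0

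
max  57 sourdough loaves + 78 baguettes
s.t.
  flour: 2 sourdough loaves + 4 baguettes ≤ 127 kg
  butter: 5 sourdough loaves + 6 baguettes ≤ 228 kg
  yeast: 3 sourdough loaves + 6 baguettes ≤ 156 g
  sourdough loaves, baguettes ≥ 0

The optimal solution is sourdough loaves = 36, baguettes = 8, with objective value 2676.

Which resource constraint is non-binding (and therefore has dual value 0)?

flour: 104/127 (slack 23)
butter: 228/228 (binding)
yeast: 156/156 (binding)
By complementary slackness, a constraint with positive slack has shadow price 0 → flour.

flour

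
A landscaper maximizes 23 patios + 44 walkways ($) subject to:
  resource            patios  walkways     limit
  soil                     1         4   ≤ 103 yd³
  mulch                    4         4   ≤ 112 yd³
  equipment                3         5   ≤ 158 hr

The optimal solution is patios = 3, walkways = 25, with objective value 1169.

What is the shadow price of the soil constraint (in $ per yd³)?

At the optimum: soil uses 103 of 103 (binding); mulch uses 112 of 112 (binding); equipment uses 134 of 158 (slack = 24).
By complementary slackness, y = 0 for the non-binding constraint.
Dual feasibility on the basic columns requires 1·y_soil + 4·y_mulch = 23, 4·y_soil + 4·y_mulch = 44.
This yields shadow prices y_soil = 7, y_mulch = 4.
Shadow price of soil = 7.

7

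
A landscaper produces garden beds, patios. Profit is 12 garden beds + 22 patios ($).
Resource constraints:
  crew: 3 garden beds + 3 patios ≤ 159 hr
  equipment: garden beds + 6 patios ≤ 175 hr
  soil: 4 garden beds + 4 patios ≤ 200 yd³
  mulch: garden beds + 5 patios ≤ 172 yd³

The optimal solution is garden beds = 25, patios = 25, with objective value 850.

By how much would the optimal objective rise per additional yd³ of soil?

At the optimum: crew uses 150 of 159 (slack = 9); equipment uses 175 of 175 (binding); soil uses 200 of 200 (binding); mulch uses 150 of 172 (slack = 22).
Slack constraints have shadow price 0 (complementary slackness).
The binding rows give the dual system: 1·y_equipment + 4·y_soil = 12 and 6·y_equipment + 4·y_soil = 22.
Solving: y_equipment = 2, y_soil = 2.5.
Shadow price of soil = 2.5.

2.5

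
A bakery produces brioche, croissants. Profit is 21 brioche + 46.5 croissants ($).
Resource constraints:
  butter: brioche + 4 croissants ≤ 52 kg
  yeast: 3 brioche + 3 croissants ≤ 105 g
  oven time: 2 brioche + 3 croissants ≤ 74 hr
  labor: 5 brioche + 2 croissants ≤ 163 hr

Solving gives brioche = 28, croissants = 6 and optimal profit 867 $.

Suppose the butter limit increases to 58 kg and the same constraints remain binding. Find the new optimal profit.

903

At the optimum: butter uses 52 of 52 (binding); yeast uses 102 of 105 (slack = 3); oven time uses 74 of 74 (binding); labor uses 152 of 163 (slack = 11).
By complementary slackness, y = 0 for the non-binding constraints.
The binding rows give the dual system: 1·y_butter + 2·y_oven time = 21 and 4·y_butter + 3·y_oven time = 46.5.
This yields shadow prices y_butter = 6, y_oven time = 7.5.
Δz = y_butter·Δb = 6 × (6) = 36, so new z* = 867 + 36 = 903.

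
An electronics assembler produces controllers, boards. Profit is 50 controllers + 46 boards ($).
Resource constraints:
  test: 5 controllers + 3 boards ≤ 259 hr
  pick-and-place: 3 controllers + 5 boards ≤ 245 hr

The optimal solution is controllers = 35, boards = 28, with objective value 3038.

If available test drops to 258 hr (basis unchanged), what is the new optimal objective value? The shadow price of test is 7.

3031

Δb = -1, so new z* = 3038 + (7)·(-1) = 3038 − 7 = 3031.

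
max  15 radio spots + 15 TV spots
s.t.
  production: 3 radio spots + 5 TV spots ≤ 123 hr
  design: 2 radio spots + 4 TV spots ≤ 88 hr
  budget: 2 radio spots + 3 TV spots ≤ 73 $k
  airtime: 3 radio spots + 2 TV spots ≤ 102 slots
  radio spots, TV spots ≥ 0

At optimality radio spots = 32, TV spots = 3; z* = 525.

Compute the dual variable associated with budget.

3

Check each constraint at x*: production 111/123 (slack 12); design 76/88 (slack 12); budget 73/73 (tight); airtime 102/102 (tight).
Since production, design are not tight, their duals are 0.
The binding rows give the dual system: 2·y_budget + 3·y_airtime = 15 and 3·y_budget + 2·y_airtime = 15.
→ y_budget = 3 and y_airtime = 3.
Shadow price of budget = 3.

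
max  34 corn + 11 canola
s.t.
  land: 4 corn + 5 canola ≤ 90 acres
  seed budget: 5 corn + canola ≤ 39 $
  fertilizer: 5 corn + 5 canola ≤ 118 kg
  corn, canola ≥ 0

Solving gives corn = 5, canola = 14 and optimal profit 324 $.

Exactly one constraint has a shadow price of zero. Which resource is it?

land: 90/90 (binding)
seed budget: 39/39 (binding)
fertilizer: 95/118 (slack 23)
By complementary slackness, a constraint with positive slack has shadow price 0 → fertilizer.

fertilizer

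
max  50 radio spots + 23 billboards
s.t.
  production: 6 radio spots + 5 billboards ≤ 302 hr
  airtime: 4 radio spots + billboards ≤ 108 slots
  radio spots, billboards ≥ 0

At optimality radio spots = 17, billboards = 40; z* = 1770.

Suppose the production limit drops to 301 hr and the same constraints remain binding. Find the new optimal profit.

1767

Both production and airtime are binding at x*.
From A_Bᵀ y = c: 6·y_production + 4·y_airtime = 50; 5·y_production + 1·y_airtime = 23.
This yields shadow prices y_production = 3, y_airtime = 8.
Δz = y_production·Δb = 3 × (-1) = -3, so new z* = 1770 − 3 = 1767.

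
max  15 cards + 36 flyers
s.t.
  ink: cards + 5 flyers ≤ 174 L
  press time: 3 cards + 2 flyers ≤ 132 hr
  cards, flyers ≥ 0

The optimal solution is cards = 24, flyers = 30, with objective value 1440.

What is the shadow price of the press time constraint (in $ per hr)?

3

Both ink and press time are binding at x*.
The binding rows give the dual system: 1·y_ink + 3·y_press time = 15 and 5·y_ink + 2·y_press time = 36.
→ y_ink = 6 and y_press time = 3.
Shadow price of press time = 3.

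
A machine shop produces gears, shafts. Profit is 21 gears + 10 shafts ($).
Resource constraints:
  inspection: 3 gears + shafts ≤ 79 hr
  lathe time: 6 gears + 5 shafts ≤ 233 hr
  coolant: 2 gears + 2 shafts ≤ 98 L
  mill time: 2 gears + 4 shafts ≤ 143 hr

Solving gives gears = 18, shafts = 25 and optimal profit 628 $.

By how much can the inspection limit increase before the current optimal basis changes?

Binding constraints: inspection, lathe time. The basis is B = [[3,1],[6,5]] with det 9.
Per unit increase in inspection, x* moves by d = (0.5556, -0.6667).
The basis stays optimal until shafts reaches 0; allowable increase = 37.5 hr.

37.5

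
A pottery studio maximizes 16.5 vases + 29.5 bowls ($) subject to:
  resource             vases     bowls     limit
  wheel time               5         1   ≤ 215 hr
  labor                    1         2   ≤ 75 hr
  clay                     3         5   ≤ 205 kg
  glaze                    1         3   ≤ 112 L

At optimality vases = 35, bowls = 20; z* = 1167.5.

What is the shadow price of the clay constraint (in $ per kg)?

3.5

Binding: labor and clay. Non-binding: wheel time (20 unused), glaze (17 unused).
By complementary slackness, y = 0 for the non-binding constraints.
The binding rows give the dual system: 1·y_labor + 3·y_clay = 16.5 and 2·y_labor + 5·y_clay = 29.5.
→ y_labor = 6 and y_clay = 3.5.
Shadow price of clay = 3.5.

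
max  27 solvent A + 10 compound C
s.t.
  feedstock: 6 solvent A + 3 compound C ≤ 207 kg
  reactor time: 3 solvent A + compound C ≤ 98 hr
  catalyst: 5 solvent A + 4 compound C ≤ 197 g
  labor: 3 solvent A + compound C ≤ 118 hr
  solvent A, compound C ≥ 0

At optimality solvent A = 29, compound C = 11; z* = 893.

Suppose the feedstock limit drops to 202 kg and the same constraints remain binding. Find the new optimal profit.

888

Check each constraint at x*: feedstock 207/207 (tight); reactor time 98/98 (tight); catalyst 189/197 (slack 8); labor 98/118 (slack 20).
Slack constraints have shadow price 0 (complementary slackness).
From A_Bᵀ y = c: 6·y_feedstock + 3·y_reactor time = 27; 3·y_feedstock + 1·y_reactor time = 10.
Solving: y_feedstock = 1, y_reactor time = 7.
Δz = y_feedstock·Δb = 1 × (-5) = -5, so new z* = 893 − 5 = 888.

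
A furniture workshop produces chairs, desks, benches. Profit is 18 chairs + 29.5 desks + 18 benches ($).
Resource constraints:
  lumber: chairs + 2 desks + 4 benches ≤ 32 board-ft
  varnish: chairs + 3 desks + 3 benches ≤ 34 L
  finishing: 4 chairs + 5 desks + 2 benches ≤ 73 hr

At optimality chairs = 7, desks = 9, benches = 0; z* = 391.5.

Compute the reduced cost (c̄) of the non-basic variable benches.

-1

Check each constraint at x*: lumber 25/32 (slack 7); varnish 34/34 (tight); finishing 73/73 (tight).
By complementary slackness, y = 0 for the non-binding constraint.
The binding rows give the dual system: 1·y_varnish + 4·y_finishing = 18 and 3·y_varnish + 5·y_finishing = 29.5.
This yields shadow prices y_varnish = 4, y_finishing = 3.5.
Reduced cost of benches: c₃ − yᵀa₃ = 18 − (4·3 + 3.5·2) = 18 − 19 = -1.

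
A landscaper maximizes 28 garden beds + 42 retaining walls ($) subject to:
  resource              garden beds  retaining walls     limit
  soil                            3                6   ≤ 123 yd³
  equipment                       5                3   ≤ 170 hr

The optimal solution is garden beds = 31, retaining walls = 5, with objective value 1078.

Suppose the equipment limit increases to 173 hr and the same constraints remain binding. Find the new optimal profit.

Both soil and equipment are binding at x*.
From A_Bᵀ y = c: 3·y_soil + 5·y_equipment = 28; 6·y_soil + 3·y_equipment = 42.
This yields shadow prices y_soil = 6, y_equipment = 2.
Δz = y_equipment·Δb = 2 × (3) = 6, so new z* = 1078 + 6 = 1084.

1084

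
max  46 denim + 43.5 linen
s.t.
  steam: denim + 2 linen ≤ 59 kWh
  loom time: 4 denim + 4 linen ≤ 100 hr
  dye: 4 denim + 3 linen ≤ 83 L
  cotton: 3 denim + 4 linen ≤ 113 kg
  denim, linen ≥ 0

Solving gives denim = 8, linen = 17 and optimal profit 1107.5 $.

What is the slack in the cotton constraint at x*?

cotton used = 3·8 + 4·17 = 92; slack = 113 − 92 = 21.

21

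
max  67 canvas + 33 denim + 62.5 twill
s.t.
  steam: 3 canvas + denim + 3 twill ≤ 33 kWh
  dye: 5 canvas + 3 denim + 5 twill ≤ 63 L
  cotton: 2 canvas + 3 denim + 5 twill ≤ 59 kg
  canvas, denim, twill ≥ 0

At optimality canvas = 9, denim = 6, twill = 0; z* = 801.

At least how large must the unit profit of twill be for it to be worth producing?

67

Binding: steam and dye. Non-binding: cotton (23 unused).
By complementary slackness, y = 0 for the non-binding constraint.
From A_Bᵀ y = c: 3·y_steam + 5·y_dye = 67; 1·y_steam + 3·y_dye = 33.
Solving: y_steam = 9, y_dye = 8.
twill enters the basis when its profit ≥ yᵀa₃ = 9·3 + 8·5 = 67.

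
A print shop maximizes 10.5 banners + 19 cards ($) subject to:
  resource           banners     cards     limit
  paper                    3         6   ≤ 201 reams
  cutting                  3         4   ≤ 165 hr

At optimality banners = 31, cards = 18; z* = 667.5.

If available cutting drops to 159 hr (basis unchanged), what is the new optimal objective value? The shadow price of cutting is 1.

Δb = -6, so new z* = 667.5 + (1)·(-6) = 667.5 − 6 = 661.5.

661.5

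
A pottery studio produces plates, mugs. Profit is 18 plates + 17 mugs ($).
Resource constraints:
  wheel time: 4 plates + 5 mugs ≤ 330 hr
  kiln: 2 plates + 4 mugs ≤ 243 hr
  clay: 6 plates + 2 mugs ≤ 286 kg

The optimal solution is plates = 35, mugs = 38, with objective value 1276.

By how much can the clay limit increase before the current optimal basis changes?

209

Binding constraints: wheel time, clay. The basis is B = [[4,5],[6,2]] with det -22.
Per unit increase in clay, x* moves by d = (0.2273, -0.1818).
The basis stays optimal until mugs reaches 0; allowable increase = 209 kg.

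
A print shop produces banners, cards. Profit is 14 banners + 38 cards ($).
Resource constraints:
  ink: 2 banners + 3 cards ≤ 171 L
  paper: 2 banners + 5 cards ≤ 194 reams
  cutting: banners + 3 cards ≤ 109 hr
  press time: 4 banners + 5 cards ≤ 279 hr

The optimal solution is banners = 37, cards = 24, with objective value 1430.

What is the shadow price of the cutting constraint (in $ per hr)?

6

At the optimum: ink uses 146 of 171 (slack = 25); paper uses 194 of 194 (binding); cutting uses 109 of 109 (binding); press time uses 268 of 279 (slack = 11).
Since ink, press time are not tight, their duals are 0.
Dual feasibility on the basic columns requires 2·y_paper + 1·y_cutting = 14, 5·y_paper + 3·y_cutting = 38.
This yields shadow prices y_paper = 4, y_cutting = 6.
Shadow price of cutting = 6.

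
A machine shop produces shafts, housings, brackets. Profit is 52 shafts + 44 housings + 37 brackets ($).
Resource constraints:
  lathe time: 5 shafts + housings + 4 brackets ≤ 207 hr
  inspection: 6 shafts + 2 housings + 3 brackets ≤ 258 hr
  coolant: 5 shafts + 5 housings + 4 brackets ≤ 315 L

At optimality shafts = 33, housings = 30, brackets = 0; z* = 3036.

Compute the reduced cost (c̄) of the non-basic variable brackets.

-1

Binding: inspection and coolant. Non-binding: lathe time (12 unused).
By complementary slackness, y = 0 for the non-binding constraint.
From A_Bᵀ y = c: 6·y_inspection + 5·y_coolant = 52; 2·y_inspection + 5·y_coolant = 44.
→ y_inspection = 2 and y_coolant = 8.
Reduced cost of brackets: c₃ − yᵀa₃ = 37 − (2·3 + 8·4) = 37 − 38 = -1.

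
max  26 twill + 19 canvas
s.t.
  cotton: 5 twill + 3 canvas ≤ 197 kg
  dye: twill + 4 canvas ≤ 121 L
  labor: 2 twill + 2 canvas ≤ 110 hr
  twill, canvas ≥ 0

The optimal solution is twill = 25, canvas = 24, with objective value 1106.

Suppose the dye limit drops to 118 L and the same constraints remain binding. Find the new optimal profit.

1103

At the optimum: cotton uses 197 of 197 (binding); dye uses 121 of 121 (binding); labor uses 98 of 110 (slack = 12).
By complementary slackness, y = 0 for the non-binding constraint.
The binding rows give the dual system: 5·y_cotton + 1·y_dye = 26 and 3·y_cotton + 4·y_dye = 19.
→ y_cotton = 5 and y_dye = 1.
Δz = y_dye·Δb = 1 × (-3) = -3, so new z* = 1106 − 3 = 1103.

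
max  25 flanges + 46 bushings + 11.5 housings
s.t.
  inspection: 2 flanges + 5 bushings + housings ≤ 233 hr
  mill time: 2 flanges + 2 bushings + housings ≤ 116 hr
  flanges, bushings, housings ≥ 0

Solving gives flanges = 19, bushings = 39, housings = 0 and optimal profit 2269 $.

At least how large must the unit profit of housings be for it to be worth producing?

12.5

Check each constraint at x*: inspection 233/233 (tight); mill time 116/116 (tight).
From A_Bᵀ y = c: 2·y_inspection + 2·y_mill time = 25; 5·y_inspection + 2·y_mill time = 46.
Solving: y_inspection = 7, y_mill time = 5.5.
housings enters the basis when its profit ≥ yᵀa₃ = 7·1 + 5.5·1 = 12.5.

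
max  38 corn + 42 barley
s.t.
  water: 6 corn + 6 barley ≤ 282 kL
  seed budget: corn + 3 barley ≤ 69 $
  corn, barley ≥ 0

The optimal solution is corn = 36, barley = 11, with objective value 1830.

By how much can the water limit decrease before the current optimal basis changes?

Binding constraints: water, seed budget. The basis is B = [[6,6],[1,3]] with det 12.
Per unit decrease in water, x* moves by d = (-0.25, 0.0833).
The basis stays optimal until corn reaches 0; allowable decrease = 144 kL.

144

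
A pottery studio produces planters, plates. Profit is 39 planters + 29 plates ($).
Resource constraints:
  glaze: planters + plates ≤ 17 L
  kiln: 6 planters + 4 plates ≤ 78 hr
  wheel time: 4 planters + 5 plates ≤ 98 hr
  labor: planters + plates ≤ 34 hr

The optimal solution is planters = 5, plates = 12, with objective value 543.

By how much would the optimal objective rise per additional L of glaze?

9

Check each constraint at x*: glaze 17/17 (tight); kiln 78/78 (tight); wheel time 80/98 (slack 18); labor 17/34 (slack 17).
Since wheel time, labor are not tight, their duals are 0.
Dual feasibility on the basic columns requires 1·y_glaze + 6·y_kiln = 39, 1·y_glaze + 4·y_kiln = 29.
→ y_glaze = 9 and y_kiln = 5.
Shadow price of glaze = 9.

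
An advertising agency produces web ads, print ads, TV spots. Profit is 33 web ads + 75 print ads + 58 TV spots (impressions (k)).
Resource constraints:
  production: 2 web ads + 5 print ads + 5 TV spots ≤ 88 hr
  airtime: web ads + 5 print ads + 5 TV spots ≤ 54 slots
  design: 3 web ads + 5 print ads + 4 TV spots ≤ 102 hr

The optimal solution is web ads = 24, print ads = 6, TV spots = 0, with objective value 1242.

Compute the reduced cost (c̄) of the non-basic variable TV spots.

-8

Binding: airtime and design. Non-binding: production (10 unused).
Slack constraints have shadow price 0 (complementary slackness).
From A_Bᵀ y = c: 1·y_airtime + 3·y_design = 33; 5·y_airtime + 5·y_design = 75.
→ y_airtime = 6 and y_design = 9.
Reduced cost of TV spots: c₃ − yᵀa₃ = 58 − (6·5 + 9·4) = 58 − 66 = -8.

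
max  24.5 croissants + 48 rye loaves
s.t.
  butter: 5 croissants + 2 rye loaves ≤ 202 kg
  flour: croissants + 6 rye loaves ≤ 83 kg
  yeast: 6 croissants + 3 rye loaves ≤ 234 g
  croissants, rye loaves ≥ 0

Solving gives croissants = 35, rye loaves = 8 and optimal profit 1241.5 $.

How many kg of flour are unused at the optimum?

flour used = 1·35 + 6·8 = 83; slack = 83 − 83 = 0.

0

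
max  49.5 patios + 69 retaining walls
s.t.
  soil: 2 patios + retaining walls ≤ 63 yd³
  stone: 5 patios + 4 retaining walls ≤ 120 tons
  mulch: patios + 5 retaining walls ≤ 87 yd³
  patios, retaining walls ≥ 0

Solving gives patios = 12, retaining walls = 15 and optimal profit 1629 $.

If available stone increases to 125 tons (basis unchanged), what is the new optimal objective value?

Check each constraint at x*: soil 39/63 (slack 24); stone 120/120 (tight); mulch 87/87 (tight).
Since soil is not tight, its dual is 0.
From A_Bᵀ y = c: 5·y_stone + 1·y_mulch = 49.5; 4·y_stone + 5·y_mulch = 69.
→ y_stone = 8.5 and y_mulch = 7.
Δz = y_stone·Δb = 8.5 × (5) = 42.5, so new z* = 1629 + 42.5 = 1671.5.

1671.5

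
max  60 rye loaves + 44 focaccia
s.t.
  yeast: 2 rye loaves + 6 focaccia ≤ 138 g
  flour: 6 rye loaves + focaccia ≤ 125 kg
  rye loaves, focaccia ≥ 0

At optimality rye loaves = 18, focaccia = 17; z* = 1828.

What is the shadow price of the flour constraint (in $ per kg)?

8

Check each constraint at x*: yeast 138/138 (tight); flour 125/125 (tight).
From A_Bᵀ y = c: 2·y_yeast + 6·y_flour = 60; 6·y_yeast + 1·y_flour = 44.
→ y_yeast = 6 and y_flour = 8.
Shadow price of flour = 8.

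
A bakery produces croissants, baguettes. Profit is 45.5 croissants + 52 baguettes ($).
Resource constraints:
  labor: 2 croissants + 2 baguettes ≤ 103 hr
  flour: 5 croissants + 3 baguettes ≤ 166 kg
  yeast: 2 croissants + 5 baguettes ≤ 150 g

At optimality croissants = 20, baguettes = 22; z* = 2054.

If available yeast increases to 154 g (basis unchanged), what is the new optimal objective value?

2080

At the optimum: labor uses 84 of 103 (slack = 19); flour uses 166 of 166 (binding); yeast uses 150 of 150 (binding).
Since labor is not tight, its dual is 0.
Dual feasibility on the basic columns requires 5·y_flour + 2·y_yeast = 45.5, 3·y_flour + 5·y_yeast = 52.
→ y_flour = 6.5 and y_yeast = 6.5.
Δz = y_yeast·Δb = 6.5 × (4) = 26, so new z* = 2054 + 26 = 2080.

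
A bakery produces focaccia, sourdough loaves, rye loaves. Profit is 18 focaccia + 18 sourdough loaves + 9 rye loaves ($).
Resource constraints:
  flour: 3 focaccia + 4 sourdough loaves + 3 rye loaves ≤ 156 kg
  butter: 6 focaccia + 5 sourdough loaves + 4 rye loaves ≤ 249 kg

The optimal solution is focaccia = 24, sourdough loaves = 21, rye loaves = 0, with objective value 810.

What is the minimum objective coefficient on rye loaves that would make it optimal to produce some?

14

Both flour and butter are binding at x*.
The binding rows give the dual system: 3·y_flour + 6·y_butter = 18 and 4·y_flour + 5·y_butter = 18.
→ y_flour = 2 and y_butter = 2.
rye loaves enters the basis when its profit ≥ yᵀa₃ = 2·3 + 2·4 = 14.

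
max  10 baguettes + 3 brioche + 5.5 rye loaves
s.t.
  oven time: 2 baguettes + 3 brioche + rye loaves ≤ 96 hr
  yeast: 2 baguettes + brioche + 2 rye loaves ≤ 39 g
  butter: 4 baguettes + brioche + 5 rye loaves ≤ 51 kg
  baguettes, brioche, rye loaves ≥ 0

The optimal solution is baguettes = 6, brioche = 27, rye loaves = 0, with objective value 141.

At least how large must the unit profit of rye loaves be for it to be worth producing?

At the optimum: oven time uses 93 of 96 (slack = 3); yeast uses 39 of 39 (binding); butter uses 51 of 51 (binding).
By complementary slackness, y = 0 for the non-binding constraint.
Dual feasibility on the basic columns requires 2·y_yeast + 4·y_butter = 10, 1·y_yeast + 1·y_butter = 3.
Solving: y_yeast = 1, y_butter = 2.
rye loaves enters the basis when its profit ≥ yᵀa₃ = 1·2 + 2·5 = 12.

12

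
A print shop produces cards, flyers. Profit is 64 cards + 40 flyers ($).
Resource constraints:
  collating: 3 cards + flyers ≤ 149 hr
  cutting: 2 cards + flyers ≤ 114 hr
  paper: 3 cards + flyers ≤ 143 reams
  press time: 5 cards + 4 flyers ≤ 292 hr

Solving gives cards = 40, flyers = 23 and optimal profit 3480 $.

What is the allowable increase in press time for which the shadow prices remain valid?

77

Binding constraints: paper, press time. The basis is B = [[3,1],[5,4]] with det 7.
Per unit increase in press time, x* moves by d = (-0.1429, 0.4286).
The basis stays optimal until cutting becomes binding; allowable increase = 77 hr.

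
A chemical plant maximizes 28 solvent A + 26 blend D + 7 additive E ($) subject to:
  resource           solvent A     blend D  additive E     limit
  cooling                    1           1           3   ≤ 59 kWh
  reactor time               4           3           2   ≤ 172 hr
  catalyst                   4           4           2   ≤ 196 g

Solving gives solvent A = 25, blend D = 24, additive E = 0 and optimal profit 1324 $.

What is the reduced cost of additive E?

Binding: reactor time and catalyst. Non-binding: cooling (10 unused).
Since cooling is not tight, its dual is 0.
From A_Bᵀ y = c: 4·y_reactor time + 4·y_catalyst = 28; 3·y_reactor time + 4·y_catalyst = 26.
This yields shadow prices y_reactor time = 2, y_catalyst = 5.
Reduced cost of additive E: c₃ − yᵀa₃ = 7 − (2·2 + 5·2) = 7 − 14 = -7.

-7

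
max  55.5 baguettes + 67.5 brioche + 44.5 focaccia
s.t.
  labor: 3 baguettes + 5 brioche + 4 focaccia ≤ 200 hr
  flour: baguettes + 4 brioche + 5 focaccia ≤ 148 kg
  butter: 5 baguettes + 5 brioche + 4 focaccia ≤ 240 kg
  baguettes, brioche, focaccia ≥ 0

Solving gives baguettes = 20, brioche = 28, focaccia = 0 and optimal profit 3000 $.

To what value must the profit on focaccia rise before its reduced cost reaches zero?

Check each constraint at x*: labor 200/200 (tight); flour 132/148 (slack 16); butter 240/240 (tight).
By complementary slackness, y = 0 for the non-binding constraint.
From A_Bᵀ y = c: 3·y_labor + 5·y_butter = 55.5; 5·y_labor + 5·y_butter = 67.5.
Solving: y_labor = 6, y_butter = 7.5.
focaccia enters the basis when its profit ≥ yᵀa₃ = 6·4 + 7.5·4 = 54.

54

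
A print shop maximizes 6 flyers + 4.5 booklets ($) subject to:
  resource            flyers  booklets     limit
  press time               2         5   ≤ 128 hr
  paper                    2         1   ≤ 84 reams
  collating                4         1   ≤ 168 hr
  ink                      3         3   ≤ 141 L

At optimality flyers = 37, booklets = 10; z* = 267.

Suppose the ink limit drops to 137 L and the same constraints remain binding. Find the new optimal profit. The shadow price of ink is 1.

263

Δb = -4, so new z* = 267 + (1)·(-4) = 267 − 4 = 263.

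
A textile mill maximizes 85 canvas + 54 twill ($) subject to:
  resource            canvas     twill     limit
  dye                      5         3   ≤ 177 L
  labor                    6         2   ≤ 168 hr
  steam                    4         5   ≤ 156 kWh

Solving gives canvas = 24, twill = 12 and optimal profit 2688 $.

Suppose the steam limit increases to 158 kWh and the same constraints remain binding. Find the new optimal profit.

2702

Binding: labor and steam. Non-binding: dye (21 unused).
By complementary slackness, y = 0 for the non-binding constraint.
Dual feasibility on the basic columns requires 6·y_labor + 4·y_steam = 85, 2·y_labor + 5·y_steam = 54.
Solving: y_labor = 9.5, y_steam = 7.
Δz = y_steam·Δb = 7 × (2) = 14, so new z* = 2688 + 14 = 2702.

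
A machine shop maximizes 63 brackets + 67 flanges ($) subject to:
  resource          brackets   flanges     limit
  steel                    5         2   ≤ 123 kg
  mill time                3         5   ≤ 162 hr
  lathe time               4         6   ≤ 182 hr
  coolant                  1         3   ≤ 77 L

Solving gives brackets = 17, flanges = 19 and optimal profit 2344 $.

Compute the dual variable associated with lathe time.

9.5

Binding: steel and lathe time. Non-binding: mill time (16 unused), coolant (3 unused).
By complementary slackness, y = 0 for the non-binding constraints.
Dual feasibility on the basic columns requires 5·y_steel + 4·y_lathe time = 63, 2·y_steel + 6·y_lathe time = 67.
Solving: y_steel = 5, y_lathe time = 9.5.
Shadow price of lathe time = 9.5.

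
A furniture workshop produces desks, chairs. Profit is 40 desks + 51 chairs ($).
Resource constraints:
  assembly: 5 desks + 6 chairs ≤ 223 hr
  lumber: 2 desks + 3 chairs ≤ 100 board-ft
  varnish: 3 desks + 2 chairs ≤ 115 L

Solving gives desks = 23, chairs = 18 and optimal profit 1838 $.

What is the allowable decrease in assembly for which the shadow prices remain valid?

Binding constraints: assembly, lumber. The basis is B = [[5,6],[2,3]] with det 3.
Per unit decrease in assembly, x* moves by d = (-1, 0.6667).
The basis stays optimal until desks reaches 0; allowable decrease = 23 hr.

23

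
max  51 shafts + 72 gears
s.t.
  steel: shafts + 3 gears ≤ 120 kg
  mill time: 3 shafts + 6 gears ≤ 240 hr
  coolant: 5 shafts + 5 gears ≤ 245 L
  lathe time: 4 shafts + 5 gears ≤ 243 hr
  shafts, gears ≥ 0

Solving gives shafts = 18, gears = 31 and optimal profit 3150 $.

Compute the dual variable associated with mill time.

7

At the optimum: steel uses 111 of 120 (slack = 9); mill time uses 240 of 240 (binding); coolant uses 245 of 245 (binding); lathe time uses 227 of 243 (slack = 16).
Slack constraints have shadow price 0 (complementary slackness).
The binding rows give the dual system: 3·y_mill time + 5·y_coolant = 51 and 6·y_mill time + 5·y_coolant = 72.
This yields shadow prices y_mill time = 7, y_coolant = 6.
Shadow price of mill time = 7.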